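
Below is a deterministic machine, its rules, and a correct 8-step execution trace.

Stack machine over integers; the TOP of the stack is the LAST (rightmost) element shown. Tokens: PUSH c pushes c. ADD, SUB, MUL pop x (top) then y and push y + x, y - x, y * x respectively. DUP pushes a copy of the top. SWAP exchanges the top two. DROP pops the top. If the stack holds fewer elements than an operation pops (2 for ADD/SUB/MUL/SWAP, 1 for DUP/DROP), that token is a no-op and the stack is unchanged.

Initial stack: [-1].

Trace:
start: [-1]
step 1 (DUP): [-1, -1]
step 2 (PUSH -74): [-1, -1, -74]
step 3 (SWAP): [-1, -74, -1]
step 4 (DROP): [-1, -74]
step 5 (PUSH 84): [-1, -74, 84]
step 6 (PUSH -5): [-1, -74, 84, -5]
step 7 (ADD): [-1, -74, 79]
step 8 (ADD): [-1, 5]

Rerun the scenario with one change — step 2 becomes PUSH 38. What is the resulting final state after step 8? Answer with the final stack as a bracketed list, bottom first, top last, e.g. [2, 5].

(re-executing from step 2 with the substitution; state before step 2: [-1, -1])
step 2 (PUSH 38): [-1, -1, 38]
step 3 (SWAP): [-1, 38, -1]
step 4 (DROP): [-1, 38]
step 5 (PUSH 84): [-1, 38, 84]
step 6 (PUSH -5): [-1, 38, 84, -5]
step 7 (ADD): [-1, 38, 79]
step 8 (ADD): [-1, 117]

[-1, 117]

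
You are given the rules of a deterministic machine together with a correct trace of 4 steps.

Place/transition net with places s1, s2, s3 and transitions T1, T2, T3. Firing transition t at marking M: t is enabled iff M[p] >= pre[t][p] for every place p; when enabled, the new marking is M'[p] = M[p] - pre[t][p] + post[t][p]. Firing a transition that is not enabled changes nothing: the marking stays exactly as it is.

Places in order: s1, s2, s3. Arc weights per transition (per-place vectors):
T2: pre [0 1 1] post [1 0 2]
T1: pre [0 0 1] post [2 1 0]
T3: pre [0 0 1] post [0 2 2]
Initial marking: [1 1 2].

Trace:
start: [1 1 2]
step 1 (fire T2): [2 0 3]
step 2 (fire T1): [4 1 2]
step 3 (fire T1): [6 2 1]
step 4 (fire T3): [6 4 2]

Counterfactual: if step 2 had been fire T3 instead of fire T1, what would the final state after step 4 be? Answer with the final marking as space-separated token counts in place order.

4 5 4

(re-executing from step 2 with the substitution; state before step 2: [2 0 3])
step 2 (fire T3): [2 2 4]
step 3 (fire T1): [4 3 3]
step 4 (fire T3): [4 5 4]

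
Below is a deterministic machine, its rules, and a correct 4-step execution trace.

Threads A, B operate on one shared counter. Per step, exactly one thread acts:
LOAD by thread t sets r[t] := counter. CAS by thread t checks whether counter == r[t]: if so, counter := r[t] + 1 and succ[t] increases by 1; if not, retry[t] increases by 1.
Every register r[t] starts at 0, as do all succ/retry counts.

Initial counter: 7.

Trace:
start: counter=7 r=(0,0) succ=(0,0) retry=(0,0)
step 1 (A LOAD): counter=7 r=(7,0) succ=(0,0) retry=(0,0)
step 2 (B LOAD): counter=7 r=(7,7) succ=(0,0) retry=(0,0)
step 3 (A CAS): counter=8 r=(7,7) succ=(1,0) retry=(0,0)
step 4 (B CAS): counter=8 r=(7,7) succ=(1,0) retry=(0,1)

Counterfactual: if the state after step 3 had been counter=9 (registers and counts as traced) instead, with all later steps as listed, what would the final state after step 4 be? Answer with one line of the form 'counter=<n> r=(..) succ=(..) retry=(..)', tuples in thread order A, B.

counter=9 r=(7,7) succ=(1,0) retry=(0,1)

state after step 3 := counter=9 r=(7,7) succ=(1,0) retry=(0,0)
step 4 (B CAS): counter=9 r=(7,7) succ=(1,0) retry=(0,1)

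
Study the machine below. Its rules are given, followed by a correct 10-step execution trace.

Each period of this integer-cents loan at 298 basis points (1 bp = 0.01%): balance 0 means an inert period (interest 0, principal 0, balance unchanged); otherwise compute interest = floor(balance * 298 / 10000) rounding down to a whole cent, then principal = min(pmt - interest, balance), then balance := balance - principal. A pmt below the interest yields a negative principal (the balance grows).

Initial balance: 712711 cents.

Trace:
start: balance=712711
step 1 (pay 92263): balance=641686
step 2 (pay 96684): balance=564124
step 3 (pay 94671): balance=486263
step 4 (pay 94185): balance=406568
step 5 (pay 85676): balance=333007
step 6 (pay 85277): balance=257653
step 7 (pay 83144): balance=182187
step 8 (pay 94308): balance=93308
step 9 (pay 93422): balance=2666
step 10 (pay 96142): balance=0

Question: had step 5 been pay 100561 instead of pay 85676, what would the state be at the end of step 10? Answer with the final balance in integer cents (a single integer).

0

(re-executing from step 5 with the substitution; state before step 5: balance=406568)
step 5 (pay 100561): balance=318122
step 6 (pay 85277): balance=242325
step 7 (pay 83144): balance=166402
step 8 (pay 94308): balance=77052
step 9 (pay 93422): balance=0
step 10 (pay 96142): balance=0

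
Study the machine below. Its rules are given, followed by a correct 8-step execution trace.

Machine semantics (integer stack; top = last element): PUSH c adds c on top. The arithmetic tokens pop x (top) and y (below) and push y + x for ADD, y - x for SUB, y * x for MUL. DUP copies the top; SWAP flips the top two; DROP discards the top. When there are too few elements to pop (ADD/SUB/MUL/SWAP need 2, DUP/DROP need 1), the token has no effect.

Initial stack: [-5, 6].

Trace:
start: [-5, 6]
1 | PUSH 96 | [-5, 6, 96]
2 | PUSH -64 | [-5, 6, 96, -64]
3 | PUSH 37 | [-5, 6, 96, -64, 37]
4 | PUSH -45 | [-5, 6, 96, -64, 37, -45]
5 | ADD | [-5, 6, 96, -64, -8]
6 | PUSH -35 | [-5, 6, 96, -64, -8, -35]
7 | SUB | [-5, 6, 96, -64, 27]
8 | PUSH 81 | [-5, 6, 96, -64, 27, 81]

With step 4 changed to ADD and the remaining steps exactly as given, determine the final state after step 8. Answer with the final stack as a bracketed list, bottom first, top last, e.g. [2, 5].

[-5, 6, 104, 81]

(re-executing from step 4 with the substitution; state before step 4: [-5, 6, 96, -64, 37])
4 | ADD | [-5, 6, 96, -27]
5 | ADD | [-5, 6, 69]
6 | PUSH -35 | [-5, 6, 69, -35]
7 | SUB | [-5, 6, 104]
8 | PUSH 81 | [-5, 6, 104, 81]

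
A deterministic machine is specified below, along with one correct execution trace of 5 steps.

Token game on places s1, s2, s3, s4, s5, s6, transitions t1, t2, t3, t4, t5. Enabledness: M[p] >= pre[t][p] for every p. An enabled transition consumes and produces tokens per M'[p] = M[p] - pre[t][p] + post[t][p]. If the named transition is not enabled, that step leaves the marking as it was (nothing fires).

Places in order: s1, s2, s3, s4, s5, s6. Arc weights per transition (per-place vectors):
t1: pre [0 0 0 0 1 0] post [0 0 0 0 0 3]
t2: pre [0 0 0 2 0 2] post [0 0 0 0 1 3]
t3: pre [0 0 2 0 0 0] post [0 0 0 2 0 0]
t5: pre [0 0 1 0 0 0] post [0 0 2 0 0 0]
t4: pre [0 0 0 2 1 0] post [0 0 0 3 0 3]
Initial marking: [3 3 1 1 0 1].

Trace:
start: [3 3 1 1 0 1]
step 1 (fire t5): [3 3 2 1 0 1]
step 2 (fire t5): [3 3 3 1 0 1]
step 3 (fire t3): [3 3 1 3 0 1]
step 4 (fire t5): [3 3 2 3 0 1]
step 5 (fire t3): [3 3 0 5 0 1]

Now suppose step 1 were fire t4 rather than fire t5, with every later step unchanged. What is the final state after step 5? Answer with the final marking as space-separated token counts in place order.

(re-executing from step 1 with the substitution; state before step 1: [3 3 1 1 0 1])
step 1 (fire t4): [3 3 1 1 0 1]
step 2 (fire t5): [3 3 2 1 0 1]
step 3 (fire t3): [3 3 0 3 0 1]
step 4 (fire t5): [3 3 0 3 0 1]
step 5 (fire t3): [3 3 0 3 0 1]

3 3 0 3 0 1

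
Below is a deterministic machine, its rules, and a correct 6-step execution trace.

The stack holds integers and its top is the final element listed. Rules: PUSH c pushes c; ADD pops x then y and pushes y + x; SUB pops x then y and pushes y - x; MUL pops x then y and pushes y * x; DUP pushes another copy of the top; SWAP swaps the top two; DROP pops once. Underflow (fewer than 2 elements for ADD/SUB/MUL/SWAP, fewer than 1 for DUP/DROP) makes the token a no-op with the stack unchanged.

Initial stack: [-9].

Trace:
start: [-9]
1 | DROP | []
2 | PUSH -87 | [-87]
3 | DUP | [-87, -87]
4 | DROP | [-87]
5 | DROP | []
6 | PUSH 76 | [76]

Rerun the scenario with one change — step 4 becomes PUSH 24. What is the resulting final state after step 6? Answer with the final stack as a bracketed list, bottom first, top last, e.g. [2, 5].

(re-executing from step 4 with the substitution; state before step 4: [-87, -87])
4 | PUSH 24 | [-87, -87, 24]
5 | DROP | [-87, -87]
6 | PUSH 76 | [-87, -87, 76]

[-87, -87, 76]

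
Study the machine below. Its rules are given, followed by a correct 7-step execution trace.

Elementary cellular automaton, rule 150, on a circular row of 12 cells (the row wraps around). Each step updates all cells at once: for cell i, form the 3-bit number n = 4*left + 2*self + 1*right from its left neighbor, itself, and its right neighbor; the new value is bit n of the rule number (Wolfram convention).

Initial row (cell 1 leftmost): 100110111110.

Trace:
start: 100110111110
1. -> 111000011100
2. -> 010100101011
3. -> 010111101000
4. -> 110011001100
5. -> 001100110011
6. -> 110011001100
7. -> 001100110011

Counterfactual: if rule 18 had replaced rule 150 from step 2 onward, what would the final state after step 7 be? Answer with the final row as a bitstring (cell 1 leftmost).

(re-executing steps 2..7 under rule 18; state before step 2: 111000011100)
2. -> 000100100011
3. -> 101011010100
4. -> 000000000011
5. -> 100000000100
6. -> 010000001011
7. -> 001000010000

001000010000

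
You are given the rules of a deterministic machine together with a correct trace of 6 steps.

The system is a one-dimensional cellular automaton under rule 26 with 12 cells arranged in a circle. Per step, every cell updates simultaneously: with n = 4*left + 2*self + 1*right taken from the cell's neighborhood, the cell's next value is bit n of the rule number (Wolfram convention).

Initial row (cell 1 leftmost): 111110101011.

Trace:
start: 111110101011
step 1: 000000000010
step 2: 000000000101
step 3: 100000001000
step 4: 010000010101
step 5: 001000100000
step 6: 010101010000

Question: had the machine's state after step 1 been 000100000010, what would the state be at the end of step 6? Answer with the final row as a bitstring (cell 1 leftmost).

state after step 1 := 000100000010
step 2: 001010000101
step 3: 110001001000
step 4: 101010110101
step 5: 000000100001
step 6: 100001010010

100001010010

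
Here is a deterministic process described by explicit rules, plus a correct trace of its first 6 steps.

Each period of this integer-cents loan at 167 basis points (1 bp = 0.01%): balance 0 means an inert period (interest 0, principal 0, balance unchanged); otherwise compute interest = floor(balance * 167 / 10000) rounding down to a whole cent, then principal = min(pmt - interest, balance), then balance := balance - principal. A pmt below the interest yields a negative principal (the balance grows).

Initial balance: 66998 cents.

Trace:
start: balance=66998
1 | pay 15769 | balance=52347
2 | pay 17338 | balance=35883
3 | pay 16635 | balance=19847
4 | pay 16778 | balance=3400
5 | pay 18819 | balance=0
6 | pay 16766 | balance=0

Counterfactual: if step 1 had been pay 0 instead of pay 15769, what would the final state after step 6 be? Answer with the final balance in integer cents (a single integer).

(re-executing from step 1 with the substitution; state before step 1: balance=66998)
1 | pay 0 | balance=68116
2 | pay 17338 | balance=51915
3 | pay 16635 | balance=36146
4 | pay 16778 | balance=19971
5 | pay 18819 | balance=1485
6 | pay 16766 | balance=0

0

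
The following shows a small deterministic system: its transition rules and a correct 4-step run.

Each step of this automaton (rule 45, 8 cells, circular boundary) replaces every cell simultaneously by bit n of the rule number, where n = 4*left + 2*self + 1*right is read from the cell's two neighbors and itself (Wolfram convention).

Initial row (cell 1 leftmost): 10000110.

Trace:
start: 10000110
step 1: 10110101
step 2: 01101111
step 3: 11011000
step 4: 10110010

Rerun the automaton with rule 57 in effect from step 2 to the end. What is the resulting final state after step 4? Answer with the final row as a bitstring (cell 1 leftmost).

(re-executing steps 2..4 under rule 57; state before step 2: 10110101)
step 2: 01101011
step 3: 11010110
step 4: 10101101

10101101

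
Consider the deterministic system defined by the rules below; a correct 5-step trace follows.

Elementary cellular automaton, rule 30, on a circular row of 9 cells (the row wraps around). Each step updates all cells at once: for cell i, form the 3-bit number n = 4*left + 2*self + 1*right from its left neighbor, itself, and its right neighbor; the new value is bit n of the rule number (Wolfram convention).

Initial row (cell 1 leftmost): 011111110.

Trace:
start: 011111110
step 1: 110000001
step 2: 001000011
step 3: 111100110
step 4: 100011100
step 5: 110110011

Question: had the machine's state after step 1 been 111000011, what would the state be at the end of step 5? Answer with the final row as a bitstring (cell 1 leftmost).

000100011

state after step 1 := 111000011
step 2: 000100110
step 3: 001111101
step 4: 111000001
step 5: 000100011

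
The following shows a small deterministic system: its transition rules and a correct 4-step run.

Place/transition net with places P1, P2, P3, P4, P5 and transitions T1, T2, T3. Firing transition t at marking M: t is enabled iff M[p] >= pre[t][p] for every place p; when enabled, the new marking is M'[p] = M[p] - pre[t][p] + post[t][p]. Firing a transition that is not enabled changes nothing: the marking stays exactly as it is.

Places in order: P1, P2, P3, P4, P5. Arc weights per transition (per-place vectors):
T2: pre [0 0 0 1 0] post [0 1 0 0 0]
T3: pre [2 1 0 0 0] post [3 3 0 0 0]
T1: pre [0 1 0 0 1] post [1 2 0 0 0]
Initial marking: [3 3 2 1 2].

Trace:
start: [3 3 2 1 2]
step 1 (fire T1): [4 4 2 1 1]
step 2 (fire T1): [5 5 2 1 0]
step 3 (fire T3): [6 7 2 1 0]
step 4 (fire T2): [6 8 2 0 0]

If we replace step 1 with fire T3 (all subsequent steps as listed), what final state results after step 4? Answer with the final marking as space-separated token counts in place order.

(re-executing from step 1 with the substitution; state before step 1: [3 3 2 1 2])
step 1 (fire T3): [4 5 2 1 2]
step 2 (fire T1): [5 6 2 1 1]
step 3 (fire T3): [6 8 2 1 1]
step 4 (fire T2): [6 9 2 0 1]

6 9 2 0 1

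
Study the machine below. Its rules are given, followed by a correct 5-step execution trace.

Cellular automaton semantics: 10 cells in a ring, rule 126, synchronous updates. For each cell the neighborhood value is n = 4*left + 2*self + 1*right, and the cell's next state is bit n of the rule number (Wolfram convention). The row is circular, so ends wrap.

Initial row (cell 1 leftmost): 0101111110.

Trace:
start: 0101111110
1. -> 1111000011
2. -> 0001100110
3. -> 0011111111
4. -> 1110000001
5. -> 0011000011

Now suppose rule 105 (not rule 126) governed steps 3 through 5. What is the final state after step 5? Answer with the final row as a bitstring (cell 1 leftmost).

(re-executing steps 3..5 under rule 105; state before step 3: 0001100110)
3. -> 1101100110
4. -> 1111100111
5. -> 0000100100

0000100100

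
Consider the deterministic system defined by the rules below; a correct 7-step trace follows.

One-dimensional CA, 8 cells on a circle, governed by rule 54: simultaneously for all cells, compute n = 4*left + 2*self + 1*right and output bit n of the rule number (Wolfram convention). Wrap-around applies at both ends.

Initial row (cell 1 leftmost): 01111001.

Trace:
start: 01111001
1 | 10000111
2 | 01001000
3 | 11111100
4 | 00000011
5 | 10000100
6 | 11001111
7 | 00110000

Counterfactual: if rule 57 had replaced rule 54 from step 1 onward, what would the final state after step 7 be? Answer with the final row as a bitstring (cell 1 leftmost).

(re-executing steps 1..7 under rule 57; state before step 1: 01111001)
1 | 11000100
2 | 10110010
3 | 01101001
4 | 11010100
5 | 10101010
6 | 01010101
7 | 10101010

10101010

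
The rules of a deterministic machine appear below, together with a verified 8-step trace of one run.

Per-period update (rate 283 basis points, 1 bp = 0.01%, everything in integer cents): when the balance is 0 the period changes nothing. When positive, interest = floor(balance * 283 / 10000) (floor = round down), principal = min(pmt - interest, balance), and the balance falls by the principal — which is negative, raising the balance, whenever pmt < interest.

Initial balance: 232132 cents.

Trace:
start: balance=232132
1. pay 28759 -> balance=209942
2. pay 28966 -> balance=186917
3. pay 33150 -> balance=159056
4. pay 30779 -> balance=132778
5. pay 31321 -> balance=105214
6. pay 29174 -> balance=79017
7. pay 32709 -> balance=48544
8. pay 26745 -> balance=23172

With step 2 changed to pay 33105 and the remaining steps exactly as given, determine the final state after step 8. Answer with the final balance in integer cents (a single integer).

(re-executing from step 2 with the substitution; state before step 2: balance=209942)
2. pay 33105 -> balance=182778
3. pay 33150 -> balance=154800
4. pay 30779 -> balance=128401
5. pay 31321 -> balance=100713
6. pay 29174 -> balance=74389
7. pay 32709 -> balance=43785
8. pay 26745 -> balance=18279

18279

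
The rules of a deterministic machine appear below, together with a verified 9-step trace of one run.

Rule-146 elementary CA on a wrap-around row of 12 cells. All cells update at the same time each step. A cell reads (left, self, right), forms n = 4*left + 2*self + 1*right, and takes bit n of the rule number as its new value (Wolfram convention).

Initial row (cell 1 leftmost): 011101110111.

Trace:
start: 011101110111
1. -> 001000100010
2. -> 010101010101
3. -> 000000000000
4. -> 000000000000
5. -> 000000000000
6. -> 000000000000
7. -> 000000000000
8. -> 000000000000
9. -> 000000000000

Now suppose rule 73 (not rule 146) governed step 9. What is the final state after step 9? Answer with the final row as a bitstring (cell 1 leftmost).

(re-executing step 9 under rule 73; state before step 9: 000000000000)
9. -> 111111111111

111111111111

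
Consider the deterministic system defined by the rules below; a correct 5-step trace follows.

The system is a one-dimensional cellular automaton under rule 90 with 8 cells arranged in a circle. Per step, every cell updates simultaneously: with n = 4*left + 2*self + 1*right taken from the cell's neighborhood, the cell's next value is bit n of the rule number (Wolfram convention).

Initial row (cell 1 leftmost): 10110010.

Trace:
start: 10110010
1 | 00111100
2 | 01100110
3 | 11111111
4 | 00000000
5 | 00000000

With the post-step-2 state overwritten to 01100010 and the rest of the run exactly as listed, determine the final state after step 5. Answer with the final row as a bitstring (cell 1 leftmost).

state after step 2 := 01100010
3 | 11110101
4 | 00010001
5 | 10101010

10101010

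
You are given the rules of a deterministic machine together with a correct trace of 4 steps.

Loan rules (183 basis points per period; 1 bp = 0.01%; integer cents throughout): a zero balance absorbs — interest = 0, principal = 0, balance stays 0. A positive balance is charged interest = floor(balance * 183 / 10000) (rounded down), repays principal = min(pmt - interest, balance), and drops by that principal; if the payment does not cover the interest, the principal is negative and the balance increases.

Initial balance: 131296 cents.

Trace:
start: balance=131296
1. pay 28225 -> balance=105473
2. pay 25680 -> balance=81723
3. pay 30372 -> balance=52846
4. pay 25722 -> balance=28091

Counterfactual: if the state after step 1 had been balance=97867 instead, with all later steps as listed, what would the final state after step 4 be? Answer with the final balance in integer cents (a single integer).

state after step 1 := balance=97867
2. pay 25680 -> balance=73977
3. pay 30372 -> balance=44958
4. pay 25722 -> balance=20058

20058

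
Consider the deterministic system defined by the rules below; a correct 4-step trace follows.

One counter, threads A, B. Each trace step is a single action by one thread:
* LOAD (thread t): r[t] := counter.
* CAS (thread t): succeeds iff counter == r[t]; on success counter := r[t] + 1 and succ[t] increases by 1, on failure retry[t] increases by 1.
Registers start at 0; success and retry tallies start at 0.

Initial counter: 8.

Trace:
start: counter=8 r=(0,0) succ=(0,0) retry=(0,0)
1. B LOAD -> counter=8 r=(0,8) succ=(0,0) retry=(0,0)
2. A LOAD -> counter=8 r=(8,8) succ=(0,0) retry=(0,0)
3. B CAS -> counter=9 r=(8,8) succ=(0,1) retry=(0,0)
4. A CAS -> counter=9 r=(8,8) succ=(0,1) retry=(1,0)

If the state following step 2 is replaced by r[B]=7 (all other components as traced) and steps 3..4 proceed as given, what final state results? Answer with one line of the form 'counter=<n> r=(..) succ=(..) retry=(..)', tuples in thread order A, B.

state after step 2 := counter=8 r=(8,7) succ=(0,0) retry=(0,0)
3. B CAS -> counter=8 r=(8,7) succ=(0,0) retry=(0,1)
4. A CAS -> counter=9 r=(8,7) succ=(1,0) retry=(0,1)

counter=9 r=(8,7) succ=(1,0) retry=(0,1)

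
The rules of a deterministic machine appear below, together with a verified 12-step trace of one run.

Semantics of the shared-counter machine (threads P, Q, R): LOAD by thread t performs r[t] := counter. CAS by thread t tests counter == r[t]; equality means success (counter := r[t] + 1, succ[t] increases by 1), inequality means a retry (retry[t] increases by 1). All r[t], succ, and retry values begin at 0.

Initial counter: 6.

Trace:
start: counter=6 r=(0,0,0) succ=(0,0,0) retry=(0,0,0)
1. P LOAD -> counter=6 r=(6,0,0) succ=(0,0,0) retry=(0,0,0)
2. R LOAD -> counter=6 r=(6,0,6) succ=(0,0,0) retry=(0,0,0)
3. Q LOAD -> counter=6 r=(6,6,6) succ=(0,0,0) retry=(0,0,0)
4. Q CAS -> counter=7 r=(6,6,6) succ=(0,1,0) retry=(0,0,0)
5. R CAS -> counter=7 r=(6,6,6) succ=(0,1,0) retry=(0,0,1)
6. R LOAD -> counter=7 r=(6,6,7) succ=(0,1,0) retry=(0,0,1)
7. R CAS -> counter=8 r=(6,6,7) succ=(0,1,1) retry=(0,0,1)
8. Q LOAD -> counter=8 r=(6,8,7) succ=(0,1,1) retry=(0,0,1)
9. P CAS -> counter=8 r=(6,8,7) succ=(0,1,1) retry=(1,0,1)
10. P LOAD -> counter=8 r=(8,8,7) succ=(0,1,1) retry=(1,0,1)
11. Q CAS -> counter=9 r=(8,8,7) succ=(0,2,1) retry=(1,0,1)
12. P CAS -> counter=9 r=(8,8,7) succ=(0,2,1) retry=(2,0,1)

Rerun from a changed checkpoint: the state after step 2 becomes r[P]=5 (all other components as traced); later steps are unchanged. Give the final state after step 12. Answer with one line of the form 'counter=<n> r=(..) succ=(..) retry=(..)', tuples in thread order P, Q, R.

state after step 2 := counter=6 r=(5,0,6) succ=(0,0,0) retry=(0,0,0)
3. Q LOAD -> counter=6 r=(5,6,6) succ=(0,0,0) retry=(0,0,0)
4. Q CAS -> counter=7 r=(5,6,6) succ=(0,1,0) retry=(0,0,0)
5. R CAS -> counter=7 r=(5,6,6) succ=(0,1,0) retry=(0,0,1)
6. R LOAD -> counter=7 r=(5,6,7) succ=(0,1,0) retry=(0,0,1)
7. R CAS -> counter=8 r=(5,6,7) succ=(0,1,1) retry=(0,0,1)
8. Q LOAD -> counter=8 r=(5,8,7) succ=(0,1,1) retry=(0,0,1)
9. P CAS -> counter=8 r=(5,8,7) succ=(0,1,1) retry=(1,0,1)
10. P LOAD -> counter=8 r=(8,8,7) succ=(0,1,1) retry=(1,0,1)
11. Q CAS -> counter=9 r=(8,8,7) succ=(0,2,1) retry=(1,0,1)
12. P CAS -> counter=9 r=(8,8,7) succ=(0,2,1) retry=(2,0,1)

counter=9 r=(8,8,7) succ=(0,2,1) retry=(2,0,1)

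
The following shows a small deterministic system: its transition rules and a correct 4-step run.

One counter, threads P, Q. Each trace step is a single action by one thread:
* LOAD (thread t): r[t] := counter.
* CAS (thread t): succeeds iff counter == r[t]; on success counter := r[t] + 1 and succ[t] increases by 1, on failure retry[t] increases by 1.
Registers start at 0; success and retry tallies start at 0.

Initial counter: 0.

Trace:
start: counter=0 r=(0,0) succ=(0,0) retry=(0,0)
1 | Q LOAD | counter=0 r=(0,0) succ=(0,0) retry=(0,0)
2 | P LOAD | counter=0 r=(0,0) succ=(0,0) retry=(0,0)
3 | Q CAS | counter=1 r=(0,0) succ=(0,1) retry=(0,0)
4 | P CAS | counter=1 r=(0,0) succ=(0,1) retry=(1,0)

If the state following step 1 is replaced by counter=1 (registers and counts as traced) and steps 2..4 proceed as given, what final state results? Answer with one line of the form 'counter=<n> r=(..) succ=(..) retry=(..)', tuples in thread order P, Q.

counter=2 r=(1,0) succ=(1,0) retry=(0,1)

state after step 1 := counter=1 r=(0,0) succ=(0,0) retry=(0,0)
2 | P LOAD | counter=1 r=(1,0) succ=(0,0) retry=(0,0)
3 | Q CAS | counter=1 r=(1,0) succ=(0,0) retry=(0,1)
4 | P CAS | counter=2 r=(1,0) succ=(1,0) retry=(0,1)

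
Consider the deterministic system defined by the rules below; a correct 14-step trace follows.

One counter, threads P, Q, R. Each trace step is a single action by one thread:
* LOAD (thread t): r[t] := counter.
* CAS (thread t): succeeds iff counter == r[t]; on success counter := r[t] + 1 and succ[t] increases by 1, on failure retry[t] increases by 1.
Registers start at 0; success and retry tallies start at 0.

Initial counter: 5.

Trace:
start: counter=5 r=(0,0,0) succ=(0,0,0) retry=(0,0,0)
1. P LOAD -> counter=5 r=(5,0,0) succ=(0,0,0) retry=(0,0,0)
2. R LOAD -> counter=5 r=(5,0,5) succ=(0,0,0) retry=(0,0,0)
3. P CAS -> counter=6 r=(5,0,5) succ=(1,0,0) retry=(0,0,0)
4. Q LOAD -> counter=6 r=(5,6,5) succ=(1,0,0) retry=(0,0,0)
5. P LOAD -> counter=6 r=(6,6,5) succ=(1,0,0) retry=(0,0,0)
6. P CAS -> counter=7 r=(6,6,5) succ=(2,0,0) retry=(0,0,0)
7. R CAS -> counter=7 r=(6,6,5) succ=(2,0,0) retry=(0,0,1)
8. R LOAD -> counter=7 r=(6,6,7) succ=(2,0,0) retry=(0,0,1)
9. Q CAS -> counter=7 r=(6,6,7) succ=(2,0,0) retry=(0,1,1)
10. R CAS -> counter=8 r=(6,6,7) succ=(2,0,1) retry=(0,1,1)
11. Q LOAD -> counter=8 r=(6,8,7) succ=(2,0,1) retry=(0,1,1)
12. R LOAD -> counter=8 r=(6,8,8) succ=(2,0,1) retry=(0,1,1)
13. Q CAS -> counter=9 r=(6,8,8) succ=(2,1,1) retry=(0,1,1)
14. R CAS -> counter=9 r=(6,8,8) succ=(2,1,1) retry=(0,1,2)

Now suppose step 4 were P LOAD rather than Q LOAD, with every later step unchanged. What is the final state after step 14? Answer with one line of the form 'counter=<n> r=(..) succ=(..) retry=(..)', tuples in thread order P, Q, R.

counter=9 r=(6,8,8) succ=(2,1,1) retry=(0,1,2)

(re-executing from step 4 with the substitution; state before step 4: counter=6 r=(5,0,5) succ=(1,0,0) retry=(0,0,0))
4. P LOAD -> counter=6 r=(6,0,5) succ=(1,0,0) retry=(0,0,0)
5. P LOAD -> counter=6 r=(6,0,5) succ=(1,0,0) retry=(0,0,0)
6. P CAS -> counter=7 r=(6,0,5) succ=(2,0,0) retry=(0,0,0)
7. R CAS -> counter=7 r=(6,0,5) succ=(2,0,0) retry=(0,0,1)
8. R LOAD -> counter=7 r=(6,0,7) succ=(2,0,0) retry=(0,0,1)
9. Q CAS -> counter=7 r=(6,0,7) succ=(2,0,0) retry=(0,1,1)
10. R CAS -> counter=8 r=(6,0,7) succ=(2,0,1) retry=(0,1,1)
11. Q LOAD -> counter=8 r=(6,8,7) succ=(2,0,1) retry=(0,1,1)
12. R LOAD -> counter=8 r=(6,8,8) succ=(2,0,1) retry=(0,1,1)
13. Q CAS -> counter=9 r=(6,8,8) succ=(2,1,1) retry=(0,1,1)
14. R CAS -> counter=9 r=(6,8,8) succ=(2,1,1) retry=(0,1,2)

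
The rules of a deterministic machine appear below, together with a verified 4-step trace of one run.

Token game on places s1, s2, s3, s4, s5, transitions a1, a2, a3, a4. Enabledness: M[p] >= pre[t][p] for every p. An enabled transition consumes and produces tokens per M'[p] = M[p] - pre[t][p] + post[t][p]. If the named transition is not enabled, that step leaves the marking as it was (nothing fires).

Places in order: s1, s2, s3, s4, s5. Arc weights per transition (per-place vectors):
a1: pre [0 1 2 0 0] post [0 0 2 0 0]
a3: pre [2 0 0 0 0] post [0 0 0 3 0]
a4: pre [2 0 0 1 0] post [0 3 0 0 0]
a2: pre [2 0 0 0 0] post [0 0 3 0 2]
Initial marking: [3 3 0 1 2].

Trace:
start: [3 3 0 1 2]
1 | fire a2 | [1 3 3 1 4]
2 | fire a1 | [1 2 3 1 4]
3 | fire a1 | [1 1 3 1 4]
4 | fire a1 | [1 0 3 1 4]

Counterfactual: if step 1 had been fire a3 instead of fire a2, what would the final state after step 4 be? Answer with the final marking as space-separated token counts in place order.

(re-executing from step 1 with the substitution; state before step 1: [3 3 0 1 2])
1 | fire a3 | [1 3 0 4 2]
2 | fire a1 | [1 3 0 4 2]
3 | fire a1 | [1 3 0 4 2]
4 | fire a1 | [1 3 0 4 2]

1 3 0 4 2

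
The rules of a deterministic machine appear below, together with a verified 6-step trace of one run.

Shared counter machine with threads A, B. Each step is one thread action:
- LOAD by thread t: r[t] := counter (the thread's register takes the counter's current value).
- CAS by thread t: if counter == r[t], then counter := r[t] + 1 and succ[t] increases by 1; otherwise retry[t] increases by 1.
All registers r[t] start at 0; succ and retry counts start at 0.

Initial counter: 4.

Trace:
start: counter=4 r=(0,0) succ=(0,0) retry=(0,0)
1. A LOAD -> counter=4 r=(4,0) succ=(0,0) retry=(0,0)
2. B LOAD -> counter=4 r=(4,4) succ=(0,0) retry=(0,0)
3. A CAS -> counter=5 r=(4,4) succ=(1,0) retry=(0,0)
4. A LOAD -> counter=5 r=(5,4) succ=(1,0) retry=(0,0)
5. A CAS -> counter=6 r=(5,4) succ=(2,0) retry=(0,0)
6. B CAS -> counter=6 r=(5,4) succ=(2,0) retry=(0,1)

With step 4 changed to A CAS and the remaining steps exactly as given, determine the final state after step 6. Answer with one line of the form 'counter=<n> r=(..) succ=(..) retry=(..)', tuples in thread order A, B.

(re-executing from step 4 with the substitution; state before step 4: counter=5 r=(4,4) succ=(1,0) retry=(0,0))
4. A CAS -> counter=5 r=(4,4) succ=(1,0) retry=(1,0)
5. A CAS -> counter=5 r=(4,4) succ=(1,0) retry=(2,0)
6. B CAS -> counter=5 r=(4,4) succ=(1,0) retry=(2,1)

counter=5 r=(4,4) succ=(1,0) retry=(2,1)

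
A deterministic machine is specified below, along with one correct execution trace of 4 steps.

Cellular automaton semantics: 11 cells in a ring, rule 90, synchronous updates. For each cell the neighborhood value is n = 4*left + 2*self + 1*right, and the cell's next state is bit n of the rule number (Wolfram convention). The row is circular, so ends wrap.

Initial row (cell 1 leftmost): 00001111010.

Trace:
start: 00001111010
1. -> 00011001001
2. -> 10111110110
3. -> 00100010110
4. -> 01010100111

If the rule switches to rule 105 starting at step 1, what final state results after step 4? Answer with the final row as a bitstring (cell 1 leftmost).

01011011101

(re-executing steps 1..4 under rule 105; state before step 1: 00001111010)
1. -> 11101001100
2. -> 10110001100
3. -> 01110101100
4. -> 01011011101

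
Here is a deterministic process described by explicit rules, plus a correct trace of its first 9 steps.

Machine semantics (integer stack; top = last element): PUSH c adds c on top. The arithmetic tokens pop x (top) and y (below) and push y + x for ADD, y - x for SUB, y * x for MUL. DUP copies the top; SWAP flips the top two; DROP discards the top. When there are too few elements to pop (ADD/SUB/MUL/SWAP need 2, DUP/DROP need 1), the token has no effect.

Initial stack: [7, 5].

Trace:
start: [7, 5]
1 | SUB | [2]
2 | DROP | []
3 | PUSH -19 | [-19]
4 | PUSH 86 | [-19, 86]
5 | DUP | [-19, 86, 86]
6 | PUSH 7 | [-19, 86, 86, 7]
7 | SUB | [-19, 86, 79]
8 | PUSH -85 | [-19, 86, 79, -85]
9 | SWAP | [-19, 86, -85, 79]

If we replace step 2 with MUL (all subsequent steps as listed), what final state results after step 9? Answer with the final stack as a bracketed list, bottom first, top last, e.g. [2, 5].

(re-executing from step 2 with the substitution; state before step 2: [2])
2 | MUL | [2]
3 | PUSH -19 | [2, -19]
4 | PUSH 86 | [2, -19, 86]
5 | DUP | [2, -19, 86, 86]
6 | PUSH 7 | [2, -19, 86, 86, 7]
7 | SUB | [2, -19, 86, 79]
8 | PUSH -85 | [2, -19, 86, 79, -85]
9 | SWAP | [2, -19, 86, -85, 79]

[2, -19, 86, -85, 79]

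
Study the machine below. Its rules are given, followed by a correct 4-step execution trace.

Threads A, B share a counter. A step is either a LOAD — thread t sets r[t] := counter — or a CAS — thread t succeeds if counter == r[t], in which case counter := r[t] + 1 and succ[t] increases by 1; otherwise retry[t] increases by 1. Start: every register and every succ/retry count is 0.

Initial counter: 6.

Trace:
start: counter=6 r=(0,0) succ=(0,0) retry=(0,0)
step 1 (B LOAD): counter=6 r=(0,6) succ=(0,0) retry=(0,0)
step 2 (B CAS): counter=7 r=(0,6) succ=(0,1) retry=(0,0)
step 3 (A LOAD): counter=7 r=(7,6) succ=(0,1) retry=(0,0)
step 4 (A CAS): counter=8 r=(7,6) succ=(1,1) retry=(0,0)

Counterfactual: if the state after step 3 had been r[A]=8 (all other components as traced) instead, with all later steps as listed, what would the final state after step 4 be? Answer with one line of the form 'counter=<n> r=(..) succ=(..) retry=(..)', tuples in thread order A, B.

counter=7 r=(8,6) succ=(0,1) retry=(1,0)

state after step 3 := counter=7 r=(8,6) succ=(0,1) retry=(0,0)
step 4 (A CAS): counter=7 r=(8,6) succ=(0,1) retry=(1,0)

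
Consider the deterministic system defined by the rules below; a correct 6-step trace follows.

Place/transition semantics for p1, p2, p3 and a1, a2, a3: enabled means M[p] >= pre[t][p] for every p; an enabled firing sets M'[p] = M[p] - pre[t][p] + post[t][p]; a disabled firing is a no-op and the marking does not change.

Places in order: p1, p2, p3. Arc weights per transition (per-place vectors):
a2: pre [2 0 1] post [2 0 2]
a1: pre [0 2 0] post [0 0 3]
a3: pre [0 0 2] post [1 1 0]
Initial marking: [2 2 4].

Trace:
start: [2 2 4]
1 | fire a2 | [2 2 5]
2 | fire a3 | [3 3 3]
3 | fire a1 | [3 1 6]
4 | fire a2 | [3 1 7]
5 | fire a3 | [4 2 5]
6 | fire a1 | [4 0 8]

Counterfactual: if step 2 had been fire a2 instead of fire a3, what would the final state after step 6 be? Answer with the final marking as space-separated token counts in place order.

3 1 8

(re-executing from step 2 with the substitution; state before step 2: [2 2 5])
2 | fire a2 | [2 2 6]
3 | fire a1 | [2 0 9]
4 | fire a2 | [2 0 10]
5 | fire a3 | [3 1 8]
6 | fire a1 | [3 1 8]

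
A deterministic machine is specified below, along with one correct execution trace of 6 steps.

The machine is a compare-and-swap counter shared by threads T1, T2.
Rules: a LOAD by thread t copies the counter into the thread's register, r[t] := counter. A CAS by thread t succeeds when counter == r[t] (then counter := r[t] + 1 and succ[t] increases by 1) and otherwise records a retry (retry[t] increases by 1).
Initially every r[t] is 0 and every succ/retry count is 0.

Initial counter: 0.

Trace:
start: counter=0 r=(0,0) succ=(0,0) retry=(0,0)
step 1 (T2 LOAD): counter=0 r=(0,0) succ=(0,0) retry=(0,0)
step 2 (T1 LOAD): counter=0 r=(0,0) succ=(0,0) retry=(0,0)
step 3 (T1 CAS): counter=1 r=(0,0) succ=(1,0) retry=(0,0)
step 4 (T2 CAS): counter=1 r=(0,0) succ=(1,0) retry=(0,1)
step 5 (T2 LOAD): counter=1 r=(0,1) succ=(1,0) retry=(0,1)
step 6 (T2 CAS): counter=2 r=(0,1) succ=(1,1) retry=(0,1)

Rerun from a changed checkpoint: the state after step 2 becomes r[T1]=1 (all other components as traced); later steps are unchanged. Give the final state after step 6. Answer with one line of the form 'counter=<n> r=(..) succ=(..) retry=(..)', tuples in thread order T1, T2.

state after step 2 := counter=0 r=(1,0) succ=(0,0) retry=(0,0)
step 3 (T1 CAS): counter=0 r=(1,0) succ=(0,0) retry=(1,0)
step 4 (T2 CAS): counter=1 r=(1,0) succ=(0,1) retry=(1,0)
step 5 (T2 LOAD): counter=1 r=(1,1) succ=(0,1) retry=(1,0)
step 6 (T2 CAS): counter=2 r=(1,1) succ=(0,2) retry=(1,0)

counter=2 r=(1,1) succ=(0,2) retry=(1,0)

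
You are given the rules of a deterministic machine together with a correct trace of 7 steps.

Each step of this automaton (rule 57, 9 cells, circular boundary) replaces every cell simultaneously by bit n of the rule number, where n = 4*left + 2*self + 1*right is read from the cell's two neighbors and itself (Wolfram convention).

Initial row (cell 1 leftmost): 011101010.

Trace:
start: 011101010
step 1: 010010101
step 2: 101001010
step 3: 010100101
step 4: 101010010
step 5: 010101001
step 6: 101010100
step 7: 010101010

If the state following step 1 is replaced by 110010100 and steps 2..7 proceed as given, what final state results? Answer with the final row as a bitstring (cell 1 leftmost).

state after step 1 := 110010100
step 2: 101001010
step 3: 010100101
step 4: 101010010
step 5: 010101001
step 6: 101010100
step 7: 010101010

010101010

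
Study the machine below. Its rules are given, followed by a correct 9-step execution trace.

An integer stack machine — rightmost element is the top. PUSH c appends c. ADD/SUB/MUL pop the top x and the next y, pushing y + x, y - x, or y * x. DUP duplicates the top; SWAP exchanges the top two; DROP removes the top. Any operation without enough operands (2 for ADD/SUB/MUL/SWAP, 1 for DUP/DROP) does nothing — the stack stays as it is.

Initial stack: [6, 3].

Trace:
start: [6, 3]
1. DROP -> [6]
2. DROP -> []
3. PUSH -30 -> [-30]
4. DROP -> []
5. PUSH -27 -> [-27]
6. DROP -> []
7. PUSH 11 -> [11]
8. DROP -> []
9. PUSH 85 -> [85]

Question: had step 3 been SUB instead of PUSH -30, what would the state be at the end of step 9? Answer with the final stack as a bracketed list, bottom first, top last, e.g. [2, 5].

(re-executing from step 3 with the substitution; state before step 3: [])
3. SUB -> []
4. DROP -> []
5. PUSH -27 -> [-27]
6. DROP -> []
7. PUSH 11 -> [11]
8. DROP -> []
9. PUSH 85 -> [85]

[85]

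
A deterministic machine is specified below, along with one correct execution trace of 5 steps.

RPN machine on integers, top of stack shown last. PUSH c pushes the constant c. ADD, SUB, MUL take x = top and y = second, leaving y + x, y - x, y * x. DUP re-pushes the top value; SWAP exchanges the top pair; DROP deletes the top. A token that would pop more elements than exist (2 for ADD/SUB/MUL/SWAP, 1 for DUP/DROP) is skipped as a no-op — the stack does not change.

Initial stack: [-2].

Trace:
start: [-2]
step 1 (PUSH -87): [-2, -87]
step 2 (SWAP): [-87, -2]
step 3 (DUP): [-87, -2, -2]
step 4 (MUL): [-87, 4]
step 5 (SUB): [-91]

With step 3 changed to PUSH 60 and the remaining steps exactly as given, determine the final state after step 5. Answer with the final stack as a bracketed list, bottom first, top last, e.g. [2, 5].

(re-executing from step 3 with the substitution; state before step 3: [-87, -2])
step 3 (PUSH 60): [-87, -2, 60]
step 4 (MUL): [-87, -120]
step 5 (SUB): [33]

[33]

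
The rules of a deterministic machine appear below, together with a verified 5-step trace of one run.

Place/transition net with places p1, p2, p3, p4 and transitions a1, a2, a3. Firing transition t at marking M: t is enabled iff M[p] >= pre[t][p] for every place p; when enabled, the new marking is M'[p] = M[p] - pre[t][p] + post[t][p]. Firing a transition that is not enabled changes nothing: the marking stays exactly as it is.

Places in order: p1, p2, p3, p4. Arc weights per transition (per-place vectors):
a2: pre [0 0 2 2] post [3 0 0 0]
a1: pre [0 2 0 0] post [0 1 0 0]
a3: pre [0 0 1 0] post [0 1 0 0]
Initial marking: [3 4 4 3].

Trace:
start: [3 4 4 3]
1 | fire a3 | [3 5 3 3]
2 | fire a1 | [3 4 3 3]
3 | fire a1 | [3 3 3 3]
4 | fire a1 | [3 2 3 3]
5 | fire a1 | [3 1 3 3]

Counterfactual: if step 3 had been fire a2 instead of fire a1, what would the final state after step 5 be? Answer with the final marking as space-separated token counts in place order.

(re-executing from step 3 with the substitution; state before step 3: [3 4 3 3])
3 | fire a2 | [6 4 1 1]
4 | fire a1 | [6 3 1 1]
5 | fire a1 | [6 2 1 1]

6 2 1 1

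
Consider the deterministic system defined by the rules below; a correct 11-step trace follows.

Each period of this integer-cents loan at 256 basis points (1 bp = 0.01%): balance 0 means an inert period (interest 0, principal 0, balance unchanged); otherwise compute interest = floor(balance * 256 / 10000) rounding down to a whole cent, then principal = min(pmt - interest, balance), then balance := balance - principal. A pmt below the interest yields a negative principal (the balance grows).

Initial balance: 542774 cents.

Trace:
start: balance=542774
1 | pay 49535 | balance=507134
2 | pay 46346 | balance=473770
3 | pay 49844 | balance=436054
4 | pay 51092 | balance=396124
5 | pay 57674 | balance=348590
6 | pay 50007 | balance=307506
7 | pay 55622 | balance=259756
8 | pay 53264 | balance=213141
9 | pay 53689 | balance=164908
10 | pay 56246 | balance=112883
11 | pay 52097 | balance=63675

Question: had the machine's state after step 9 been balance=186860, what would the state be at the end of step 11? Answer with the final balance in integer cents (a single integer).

state after step 9 := balance=186860
10 | pay 56246 | balance=135397
11 | pay 52097 | balance=86766

86766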